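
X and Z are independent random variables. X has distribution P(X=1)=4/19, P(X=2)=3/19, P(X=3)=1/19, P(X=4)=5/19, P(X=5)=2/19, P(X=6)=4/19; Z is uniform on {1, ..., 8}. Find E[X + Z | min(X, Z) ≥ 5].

P(min(X, Z) ≥ 5) = 3/19.
Summing (X+Z)·P(x,y) over outcomes with min(X, Z) ≥ 5 gives 73/38.
E[X + Z | min(X, Z) ≥ 5] = (73/38) / (3/19) = 73/6.

73/6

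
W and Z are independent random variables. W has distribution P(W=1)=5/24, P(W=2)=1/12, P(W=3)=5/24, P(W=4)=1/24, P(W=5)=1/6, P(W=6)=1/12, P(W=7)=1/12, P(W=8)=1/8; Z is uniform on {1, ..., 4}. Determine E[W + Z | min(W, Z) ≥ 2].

150/19

P(min(W, Z) ≥ 2) = 19/32.
Summing (W+Z)·P(x,y) over outcomes with min(W, Z) ≥ 2 gives 75/16.
E[W + Z | min(W, Z) ≥ 2] = (75/16) / (19/32) = 150/19.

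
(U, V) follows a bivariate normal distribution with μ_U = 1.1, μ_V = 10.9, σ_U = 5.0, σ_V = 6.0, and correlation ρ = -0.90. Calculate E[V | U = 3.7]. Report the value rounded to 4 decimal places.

The regression of V on U has slope ρ·σ_V/σ_U and passes through (μ_U, μ_V).
E[V | U=3.7] = 10.9 + (-0.90)·(6.0/5.0)·(3.7 − (1.1)) = 10.9 + (-1.08)·(2.6) = 8.0920.

8.0920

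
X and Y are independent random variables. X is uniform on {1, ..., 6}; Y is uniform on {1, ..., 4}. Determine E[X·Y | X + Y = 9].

Outcomes with X + Y = 9: (5,4), (6,3), each with probability 1/24.
E[X·Y | X + Y = 9] = (20 + 18) / 2 = 19.

19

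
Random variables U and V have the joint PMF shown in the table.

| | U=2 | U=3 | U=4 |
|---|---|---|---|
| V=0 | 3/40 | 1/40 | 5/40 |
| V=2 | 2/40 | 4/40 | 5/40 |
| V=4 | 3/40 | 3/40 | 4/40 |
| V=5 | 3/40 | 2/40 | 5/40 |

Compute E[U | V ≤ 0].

29/9

P(V ≤ 0) = 9/40.
Σ U·P over the event = 2·(3/40) + 3·(1/40) + 4·(5/40) = 29/40.
E[U | V ≤ 0] = (29/40) / (9/40) = 29/9.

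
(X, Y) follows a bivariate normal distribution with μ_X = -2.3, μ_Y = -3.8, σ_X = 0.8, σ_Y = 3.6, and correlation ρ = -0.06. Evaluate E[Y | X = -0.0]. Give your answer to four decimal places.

-4.4210

For a bivariate normal, E[Y | X=x] = μ_Y + ρ·(σ_Y/σ_X)·(x − μ_X).
E[Y | X=-0.0] = -3.8 + (-0.06)·(3.6/0.8)·(-0.0 − (-2.3)) = -3.8 + (-0.27)·(2.3) = -4.4210.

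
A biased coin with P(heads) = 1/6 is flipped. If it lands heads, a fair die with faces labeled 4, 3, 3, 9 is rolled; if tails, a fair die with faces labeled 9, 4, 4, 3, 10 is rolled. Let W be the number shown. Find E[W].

139/24

E[W | heads] = (4+3+3+9)/4 = 19/4.
E[W | tails] = (9+4+4+3+10)/5 = 6.
By the law of total expectation,
E[W] = (1/6)·(19/4) + (5/6)·(6) = 139/24.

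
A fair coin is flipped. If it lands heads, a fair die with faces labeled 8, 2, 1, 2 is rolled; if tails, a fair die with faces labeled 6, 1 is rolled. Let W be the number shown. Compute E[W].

27/8

E[W | heads] = (8+2+1+2)/4 = 13/4.
E[W | tails] = (6+1)/2 = 7/2.
E[W] = (1/2)·(13/4) + (1/2)·(7/2) = 27/8.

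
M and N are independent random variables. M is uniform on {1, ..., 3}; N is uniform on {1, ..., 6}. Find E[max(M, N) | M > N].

Outcomes with M > N: (2,1), (3,1), (3,2), each with probability 1/18.
E[max(M, N) | M > N] = (2 + 3 + 3) / 3 = 8/3.

8/3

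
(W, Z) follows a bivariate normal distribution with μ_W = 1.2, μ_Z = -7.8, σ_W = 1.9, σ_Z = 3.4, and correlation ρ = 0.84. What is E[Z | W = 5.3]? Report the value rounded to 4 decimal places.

The regression of Z on W has slope ρ·σ_Z/σ_W and passes through (μ_W, μ_Z).
E[Z | W=5.3] = -7.8 + (0.84)·(3.4/1.9)·(5.3 − (1.2)) = -7.8 + (1.503158)·(4.1) = -1.6371.

-1.6371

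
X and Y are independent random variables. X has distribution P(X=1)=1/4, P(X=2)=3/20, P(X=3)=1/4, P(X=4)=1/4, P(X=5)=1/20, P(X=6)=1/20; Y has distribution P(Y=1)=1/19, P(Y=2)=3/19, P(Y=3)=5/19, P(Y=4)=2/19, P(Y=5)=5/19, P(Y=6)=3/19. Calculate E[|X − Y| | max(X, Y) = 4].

122/81

P(max(X, Y) = 4) = 81/380.
Summing |X−Y|·P(x,y) over outcomes with max(X, Y) = 4 gives 61/190.
E[|X − Y| | max(X, Y) = 4] = (61/190) / (81/380) = 122/81.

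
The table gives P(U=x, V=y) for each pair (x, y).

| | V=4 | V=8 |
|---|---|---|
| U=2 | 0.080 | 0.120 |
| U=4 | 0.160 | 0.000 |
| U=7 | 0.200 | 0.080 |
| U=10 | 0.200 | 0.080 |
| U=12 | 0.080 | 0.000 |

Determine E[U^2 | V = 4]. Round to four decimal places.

P(V = 4) = 0.720.
Σ U^2·P over the event = 4·(0.080) + 16·(0.160) + 49·(0.200) + 100·(0.200) + 144·(0.080) = 44.200.
E[U^2 | V = 4] = (44.200) / (0.720) = 61.3889.

61.3889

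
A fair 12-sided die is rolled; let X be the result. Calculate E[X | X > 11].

Given X > 11, X is equally likely to be any of {12}.
E[X | X > 11] = (12) / 1 = 12.

12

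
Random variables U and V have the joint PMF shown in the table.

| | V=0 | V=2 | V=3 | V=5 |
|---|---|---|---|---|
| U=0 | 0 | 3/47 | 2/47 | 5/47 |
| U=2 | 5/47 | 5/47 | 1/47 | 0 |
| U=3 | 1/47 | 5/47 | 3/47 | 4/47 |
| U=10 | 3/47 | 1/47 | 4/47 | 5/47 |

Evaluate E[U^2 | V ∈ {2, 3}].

149/6

P(V ∈ {2, 3}) = 24/47.
Σ U^2·P over the event = 0·(3/47) + 0·(2/47) + 4·(5/47) + 4·(1/47) + 9·(5/47) + 9·(3/47) + 100·(1/47) + 100·(4/47) = 596/47.
E[U^2 | V ∈ {2, 3}] = (596/47) / (24/47) = 149/6.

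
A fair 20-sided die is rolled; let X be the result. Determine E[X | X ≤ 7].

Given X ≤ 7, X is equally likely to be any of {1, 2, 3, 4, 5, 6, 7}.
E[X | X ≤ 7] = (1 + 2 + 3 + 4 + 5 + 6 + 7) / 7 = 4.

4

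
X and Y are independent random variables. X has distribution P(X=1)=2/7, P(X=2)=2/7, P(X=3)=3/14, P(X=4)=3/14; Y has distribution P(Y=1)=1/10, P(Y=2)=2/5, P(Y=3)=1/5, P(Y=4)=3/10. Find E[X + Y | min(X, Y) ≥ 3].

P(min(X, Y) ≥ 3) = 3/14.
Summing (X+Y)·P(x,y) over outcomes with min(X, Y) ≥ 3 gives 213/140.
E[X + Y | min(X, Y) ≥ 3] = (213/140) / (3/14) = 71/10.

71/10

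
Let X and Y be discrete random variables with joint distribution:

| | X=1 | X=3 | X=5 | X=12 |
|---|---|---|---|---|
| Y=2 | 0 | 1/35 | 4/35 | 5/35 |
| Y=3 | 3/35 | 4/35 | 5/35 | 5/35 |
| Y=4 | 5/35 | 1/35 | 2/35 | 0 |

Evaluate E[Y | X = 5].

31/11

P(X = 5) = 11/35.
Summing Y·P(X=x,Y=y) over the conditioning event gives 31/35.
E[Y | X = 5] = (31/35) / (11/35) = 31/11.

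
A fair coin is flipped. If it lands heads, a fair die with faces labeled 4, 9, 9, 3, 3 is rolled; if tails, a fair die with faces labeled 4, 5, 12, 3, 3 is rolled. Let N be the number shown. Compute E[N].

11/2

E[N | heads] = (4+9+9+3+3)/5 = 28/5.
E[N | tails] = (4+5+12+3+3)/5 = 27/5.
E[N] = (1/2)·(28/5) + (1/2)·(27/5) = 11/2.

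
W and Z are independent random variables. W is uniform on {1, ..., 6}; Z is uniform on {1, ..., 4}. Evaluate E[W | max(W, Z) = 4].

22/7

Outcomes with max(W, Z) = 4: (1,4), (2,4), (3,4), (4,1), (4,2), (4,3), (4,4), each with probability 1/24.
E[W | max(W, Z) = 4] = (1 + 2 + 3 + 4 + 4 + 4 + 4) / 7 = 22/7.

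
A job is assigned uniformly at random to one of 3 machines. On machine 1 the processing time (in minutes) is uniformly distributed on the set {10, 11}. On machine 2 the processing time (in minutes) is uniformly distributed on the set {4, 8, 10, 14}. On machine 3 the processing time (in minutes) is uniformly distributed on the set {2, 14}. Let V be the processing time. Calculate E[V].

E[V | machine 1] = (10+11)/2 = 21/2.
E[V | machine 2] = (4+8+10+14)/4 = 9.
E[V | machine 3] = (2+14)/2 = 8.
By the law of total expectation,
E[V] = (1/3)·(21/2) + (1/3)·(9) + (1/3)·(8) = 55/6.

55/6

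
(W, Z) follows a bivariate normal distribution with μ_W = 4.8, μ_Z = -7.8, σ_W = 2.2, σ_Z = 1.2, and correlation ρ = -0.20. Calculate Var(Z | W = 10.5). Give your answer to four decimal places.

1.3824

Var(Z | W=x) = (1 − ρ²)·σ_Z².
Var(Z | W=10.5) = (1.2)²·(1 − (-0.20)²) = 1.44·0.96 = 1.3824.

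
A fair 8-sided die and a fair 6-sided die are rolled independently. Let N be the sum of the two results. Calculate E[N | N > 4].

P(N > 4) = 7/8.
E[N | N > 4] = (91/12) / (7/8) = 26/3.

26/3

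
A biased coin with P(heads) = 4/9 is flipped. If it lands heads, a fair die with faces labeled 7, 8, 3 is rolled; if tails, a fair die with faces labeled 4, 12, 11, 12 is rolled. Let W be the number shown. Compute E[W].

E[W | heads] = (7+8+3)/3 = 6.
E[W | tails] = (4+12+11+12)/4 = 39/4.
By the law of total expectation,
E[W] = (4/9)·(6) + (5/9)·(39/4) = 97/12.

97/12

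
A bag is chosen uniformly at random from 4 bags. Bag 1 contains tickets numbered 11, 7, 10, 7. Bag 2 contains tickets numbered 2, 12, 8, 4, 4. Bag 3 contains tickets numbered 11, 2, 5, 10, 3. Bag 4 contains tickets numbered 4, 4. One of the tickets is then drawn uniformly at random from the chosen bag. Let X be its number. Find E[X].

E[X | bag 1] = (11+7+10+7)/4 = 35/4.
E[X | bag 2] = (2+12+8+4+4)/5 = 6.
E[X | bag 3] = (11+2+5+10+3)/5 = 31/5.
E[X | bag 4] = (4+4)/2 = 4.
E[X] = (1/4)·(35/4) + (1/4)·(6) + (1/4)·(31/5) + (1/4)·(4) = 499/80.

499/80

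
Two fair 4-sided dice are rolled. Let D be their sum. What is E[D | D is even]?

5

P(D is even) = 1/2.
Σ over the event: 2·1/16 + 4·3/16 + 6·3/16 + 8·1/16 = 5/2.
E[D | D is even] = (5/2) / (1/2) = 5.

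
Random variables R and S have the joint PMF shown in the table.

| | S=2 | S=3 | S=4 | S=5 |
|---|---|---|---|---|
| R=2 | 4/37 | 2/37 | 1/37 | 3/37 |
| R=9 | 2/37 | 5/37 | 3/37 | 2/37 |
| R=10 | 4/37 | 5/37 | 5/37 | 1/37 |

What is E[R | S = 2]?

33/5

P(S = 2) = 10/37.
Σ R·P over the event = 2·(4/37) + 9·(2/37) + 10·(4/37) = 66/37.
E[R | S = 2] = (66/37) / (10/37) = 33/5.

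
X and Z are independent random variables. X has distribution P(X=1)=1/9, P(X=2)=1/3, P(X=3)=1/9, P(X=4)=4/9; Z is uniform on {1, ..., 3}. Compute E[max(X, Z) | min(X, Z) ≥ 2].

53/16

P(min(X, Z) ≥ 2) = 16/27.
Summing max(X,Z)·P(x,y) over outcomes with min(X, Z) ≥ 2 gives 53/27.
E[max(X, Z) | min(X, Z) ≥ 2] = (53/27) / (16/27) = 53/16.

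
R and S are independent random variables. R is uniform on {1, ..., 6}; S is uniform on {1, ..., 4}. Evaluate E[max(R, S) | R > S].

32/7

P(R > S) = 7/12.
Summing max(R,S)·P(x,y) over outcomes with R > S gives 8/3.
E[max(R, S) | R > S] = (8/3) / (7/12) = 32/7.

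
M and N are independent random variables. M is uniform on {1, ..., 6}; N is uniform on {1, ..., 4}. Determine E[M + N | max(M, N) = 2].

10/3

Outcomes with max(M, N) = 2: (1,2), (2,1), (2,2), each with probability 1/24.
E[M + N | max(M, N) = 2] = (3 + 3 + 4) / 3 = 10/3.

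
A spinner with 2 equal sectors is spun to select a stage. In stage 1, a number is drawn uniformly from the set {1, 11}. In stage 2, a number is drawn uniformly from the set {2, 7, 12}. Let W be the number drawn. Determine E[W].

13/2

E[W | stage 1] = (1+11)/2 = 6.
E[W | stage 2] = (2+7+12)/3 = 7.
E[W] = (1/2)·(6) + (1/2)·(7) = 13/2.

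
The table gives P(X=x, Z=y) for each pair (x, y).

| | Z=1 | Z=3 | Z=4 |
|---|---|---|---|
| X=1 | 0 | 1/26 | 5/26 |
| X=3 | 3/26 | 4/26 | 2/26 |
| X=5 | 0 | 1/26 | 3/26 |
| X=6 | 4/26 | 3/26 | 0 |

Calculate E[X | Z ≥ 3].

62/19

P(Z ≥ 3) = 19/26.
Σ X·P over the event = 1·(1/26) + 1·(5/26) + 3·(4/26) + 3·(2/26) + 5·(1/26) + 5·(3/26) + 6·(3/26) = 31/13.
E[X | Z ≥ 3] = (31/13) / (19/26) = 62/19.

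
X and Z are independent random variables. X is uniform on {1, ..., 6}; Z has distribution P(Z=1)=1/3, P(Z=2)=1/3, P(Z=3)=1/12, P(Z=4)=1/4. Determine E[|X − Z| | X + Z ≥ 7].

P(X + Z ≥ 7) = 3/8.
Summing |X−Z|·P(x,y) over outcomes with X + Z ≥ 7 gives 11/12.
E[|X − Z| | X + Z ≥ 7] = (11/12) / (3/8) = 22/9.

22/9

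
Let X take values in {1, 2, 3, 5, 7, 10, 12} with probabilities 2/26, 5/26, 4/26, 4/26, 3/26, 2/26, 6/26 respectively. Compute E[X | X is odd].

P(X is odd) = 1/2.
Σ over the event: 1·1/13 + 3·2/13 + 5·2/13 + 7·3/26 = 55/26.
E[X | X is odd] = (55/26) / (1/2) = 55/13.

55/13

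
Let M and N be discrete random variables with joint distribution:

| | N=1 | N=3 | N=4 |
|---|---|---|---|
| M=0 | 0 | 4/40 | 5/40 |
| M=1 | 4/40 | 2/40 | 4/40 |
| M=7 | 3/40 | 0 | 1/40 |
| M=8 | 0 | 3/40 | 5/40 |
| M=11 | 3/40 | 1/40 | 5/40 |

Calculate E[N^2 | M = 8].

P(M = 8) = 1/5.
Σ N^2·P over the event = 9·(3/40) + 16·(5/40) = 107/40.
E[N^2 | M = 8] = (107/40) / (1/5) = 107/8.

107/8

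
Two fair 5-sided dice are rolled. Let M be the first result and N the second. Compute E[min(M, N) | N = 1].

1

Outcomes with N = 1: (1,1), (2,1), (3,1), (4,1), (5,1), each with probability 1/25.
E[min(M, N) | N = 1] = (1 + 1 + 1 + 1 + 1) / 5 = 1.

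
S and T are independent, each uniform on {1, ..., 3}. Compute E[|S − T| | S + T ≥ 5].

2/3

P(S + T ≥ 5) = 1/3.
Summing |S−T|·P(x,y) over outcomes with S + T ≥ 5 gives 2/9.
E[|S − T| | S + T ≥ 5] = (2/9) / (1/3) = 2/3.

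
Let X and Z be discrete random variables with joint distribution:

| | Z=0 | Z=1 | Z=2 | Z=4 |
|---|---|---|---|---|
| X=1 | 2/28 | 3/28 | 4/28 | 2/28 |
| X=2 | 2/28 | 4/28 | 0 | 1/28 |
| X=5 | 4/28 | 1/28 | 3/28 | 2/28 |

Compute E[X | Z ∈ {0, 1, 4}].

P(Z ∈ {0, 1, 4}) = 3/4.
Summing X·P(X=x,Z=y) over the conditioning event gives 2.
E[X | Z ∈ {0, 1, 4}] = (2) / (3/4) = 8/3.

8/3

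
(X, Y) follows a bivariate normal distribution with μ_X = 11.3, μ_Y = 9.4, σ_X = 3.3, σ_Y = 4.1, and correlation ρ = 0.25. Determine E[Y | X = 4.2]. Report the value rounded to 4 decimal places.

For a bivariate normal, E[Y | X=x] = μ_Y + ρ·(σ_Y/σ_X)·(x − μ_X).
E[Y | X=4.2] = 9.4 + (0.25)·(4.1/3.3)·(4.2 − (11.3)) = 9.4 + (0.31061)·(-7.1) = 7.1947.

7.1947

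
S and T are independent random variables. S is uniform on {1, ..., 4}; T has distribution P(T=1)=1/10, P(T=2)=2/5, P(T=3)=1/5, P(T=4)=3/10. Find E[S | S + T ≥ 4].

P(S + T ≥ 4) = 17/20.
Summing S·P(x,y) over outcomes with S + T ≥ 4 gives 93/40.
E[S | S + T ≥ 4] = (93/40) / (17/20) = 93/34.

93/34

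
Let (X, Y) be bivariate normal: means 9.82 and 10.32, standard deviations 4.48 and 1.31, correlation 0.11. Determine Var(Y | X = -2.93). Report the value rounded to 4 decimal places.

1.6953

Var(Y | X=x) = (1 − ρ²)·σ_Y².
Var(Y | X=-2.93) = (1.31)²·(1 − (0.11)²) = 1.7161·0.9879 = 1.6953.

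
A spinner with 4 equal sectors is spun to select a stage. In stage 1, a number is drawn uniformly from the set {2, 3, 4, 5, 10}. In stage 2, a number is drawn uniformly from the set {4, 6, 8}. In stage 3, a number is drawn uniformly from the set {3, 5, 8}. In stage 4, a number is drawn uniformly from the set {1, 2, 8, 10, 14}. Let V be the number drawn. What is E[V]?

347/60

E[V | stage 1] = (2+3+4+5+10)/5 = 24/5.
E[V | stage 2] = (4+6+8)/3 = 6.
E[V | stage 3] = (3+5+8)/3 = 16/3.
E[V | stage 4] = (1+2+8+10+14)/5 = 7.
E[V] = (1/4)·(24/5) + (1/4)·(6) + (1/4)·(16/3) + (1/4)·(7) = 347/60.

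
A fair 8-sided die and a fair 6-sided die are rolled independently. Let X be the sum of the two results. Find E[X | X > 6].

314/33

P(X > 6) = 11/16.
Σ over the event: 7·1/8 + 8·1/8 + 9·1/8 + 10·5/48 + 11·1/12 + 12·1/16 + 13·1/24 + 14·1/48 = 157/24.
E[X | X > 6] = (157/24) / (11/16) = 314/33.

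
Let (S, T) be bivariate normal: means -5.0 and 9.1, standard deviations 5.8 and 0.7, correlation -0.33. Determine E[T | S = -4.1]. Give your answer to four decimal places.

9.0642

For a bivariate normal, E[T | S=x] = μ_T + ρ·(σ_T/σ_S)·(x − μ_S).
E[T | S=-4.1] = 9.1 + (-0.33)·(0.7/5.8)·(-4.1 − (-5.0)) = 9.1 + (-0.039828)·(0.9) = 9.0642.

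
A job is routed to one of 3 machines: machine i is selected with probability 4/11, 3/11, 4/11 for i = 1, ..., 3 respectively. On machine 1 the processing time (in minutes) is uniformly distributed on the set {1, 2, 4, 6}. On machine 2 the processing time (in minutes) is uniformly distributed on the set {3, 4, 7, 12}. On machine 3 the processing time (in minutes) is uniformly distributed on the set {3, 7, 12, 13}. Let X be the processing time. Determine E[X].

135/22

E[X | machine 1] = (1+2+4+6)/4 = 13/4.
E[X | machine 2] = (3+4+7+12)/4 = 13/2.
E[X | machine 3] = (3+7+12+13)/4 = 35/4.
E[X] = (4/11)·(13/4) + (3/11)·(13/2) + (4/11)·(35/4) = 135/22.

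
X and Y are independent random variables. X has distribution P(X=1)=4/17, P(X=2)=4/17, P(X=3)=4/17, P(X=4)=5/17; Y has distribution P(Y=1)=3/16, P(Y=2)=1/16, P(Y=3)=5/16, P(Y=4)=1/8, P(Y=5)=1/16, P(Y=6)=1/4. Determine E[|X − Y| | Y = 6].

P(Y = 6) = 1/4.
Summing |X−Y|·P(x,y) over outcomes with Y = 6 gives 29/34.
E[|X − Y| | Y = 6] = (29/34) / (1/4) = 58/17.

58/17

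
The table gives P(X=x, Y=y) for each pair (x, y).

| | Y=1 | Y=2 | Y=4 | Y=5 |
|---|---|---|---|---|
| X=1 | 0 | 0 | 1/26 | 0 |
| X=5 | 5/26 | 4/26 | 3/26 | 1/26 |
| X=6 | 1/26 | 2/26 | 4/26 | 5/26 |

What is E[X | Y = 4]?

P(Y = 4) = 4/13.
Σ X·P over the event = 1·(1/26) + 5·(3/26) + 6·(4/26) = 20/13.
E[X | Y = 4] = (20/13) / (4/13) = 5.

5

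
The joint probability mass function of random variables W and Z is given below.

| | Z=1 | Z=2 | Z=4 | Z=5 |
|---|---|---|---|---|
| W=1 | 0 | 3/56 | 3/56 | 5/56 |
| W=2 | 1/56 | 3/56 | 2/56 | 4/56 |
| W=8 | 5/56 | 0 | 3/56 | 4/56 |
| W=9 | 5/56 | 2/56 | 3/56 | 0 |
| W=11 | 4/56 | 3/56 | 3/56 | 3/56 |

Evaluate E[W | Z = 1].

131/15

P(Z = 1) = 15/56.
Summing W·P(W=x,Z=y) over the conditioning event gives 131/56.
E[W | Z = 1] = (131/56) / (15/56) = 131/15.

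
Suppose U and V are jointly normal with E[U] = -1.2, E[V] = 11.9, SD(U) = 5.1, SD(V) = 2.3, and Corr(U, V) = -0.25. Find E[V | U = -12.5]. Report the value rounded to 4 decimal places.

For a bivariate normal, E[V | U=x] = μ_V + ρ·(σ_V/σ_U)·(x − μ_U).
E[V | U=-12.5] = 11.9 + (-0.25)·(2.3/5.1)·(-12.5 − (-1.2)) = 11.9 + (-0.112745)·(-11.3) = 13.1740.

13.1740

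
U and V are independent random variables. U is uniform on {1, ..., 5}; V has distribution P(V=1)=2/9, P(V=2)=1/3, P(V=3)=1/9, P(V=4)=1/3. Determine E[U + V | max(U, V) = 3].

19/4

P(max(U, V) = 3) = 8/45.
Summing (U+V)·P(x,y) over outcomes with max(U, V) = 3 gives 38/45.
E[U + V | max(U, V) = 3] = (38/45) / (8/45) = 19/4.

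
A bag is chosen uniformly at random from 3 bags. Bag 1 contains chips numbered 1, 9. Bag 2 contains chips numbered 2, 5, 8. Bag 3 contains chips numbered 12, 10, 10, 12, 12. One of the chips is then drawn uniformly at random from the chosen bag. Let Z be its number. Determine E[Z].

E[Z | bag 1] = (1+9)/2 = 5.
E[Z | bag 2] = (2+5+8)/3 = 5.
E[Z | bag 3] = (12+10+10+12+12)/5 = 56/5.
By the law of total expectation,
E[Z] = (1/3)·(5) + (1/3)·(5) + (1/3)·(56/5) = 106/15.

106/15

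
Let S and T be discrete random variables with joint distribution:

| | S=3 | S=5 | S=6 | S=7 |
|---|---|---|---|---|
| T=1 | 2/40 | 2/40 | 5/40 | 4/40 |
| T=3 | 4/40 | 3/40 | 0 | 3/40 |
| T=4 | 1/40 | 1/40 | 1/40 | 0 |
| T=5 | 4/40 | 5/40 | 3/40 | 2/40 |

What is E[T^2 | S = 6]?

P(S = 6) = 9/40.
Summing T^2·P(S=x,T=y) over the conditioning event gives 12/5.
E[T^2 | S = 6] = (12/5) / (9/40) = 32/3.

32/3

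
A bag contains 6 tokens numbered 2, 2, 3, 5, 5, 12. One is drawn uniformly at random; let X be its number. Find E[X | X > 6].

P(X > 6) = 1/6.
Σ over the event: 12·1/6 = 2.
E[X | X > 6] = (2) / (1/6) = 12.

12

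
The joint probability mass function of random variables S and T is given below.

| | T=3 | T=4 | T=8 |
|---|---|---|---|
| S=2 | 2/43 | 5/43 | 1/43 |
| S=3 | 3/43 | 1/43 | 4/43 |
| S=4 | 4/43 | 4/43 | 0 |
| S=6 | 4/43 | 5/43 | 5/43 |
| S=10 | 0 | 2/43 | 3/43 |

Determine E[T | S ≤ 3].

P(S ≤ 3) = 16/43.
Σ T·P over the event = 3·(2/43) + 4·(5/43) + 8·(1/43) + 3·(3/43) + 4·(1/43) + 8·(4/43) = 79/43.
E[T | S ≤ 3] = (79/43) / (16/43) = 79/16.

79/16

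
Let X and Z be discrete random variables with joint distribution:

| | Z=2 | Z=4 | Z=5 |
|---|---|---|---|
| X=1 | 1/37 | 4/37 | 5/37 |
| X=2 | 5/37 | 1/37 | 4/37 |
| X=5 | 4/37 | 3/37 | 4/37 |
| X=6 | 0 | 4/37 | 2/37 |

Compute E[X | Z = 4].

15/4

P(Z = 4) = 12/37.
Σ X·P over the event = 1·(4/37) + 2·(1/37) + 5·(3/37) + 6·(4/37) = 45/37.
E[X | Z = 4] = (45/37) / (12/37) = 15/4.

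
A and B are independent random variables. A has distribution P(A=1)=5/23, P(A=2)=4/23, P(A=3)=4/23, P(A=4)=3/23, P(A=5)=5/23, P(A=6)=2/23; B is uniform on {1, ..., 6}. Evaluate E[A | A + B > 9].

98/19

P(A + B > 9) = 19/138.
Summing A·P(x,y) over outcomes with A + B > 9 gives 49/69.
E[A | A + B > 9] = (49/69) / (19/138) = 98/19.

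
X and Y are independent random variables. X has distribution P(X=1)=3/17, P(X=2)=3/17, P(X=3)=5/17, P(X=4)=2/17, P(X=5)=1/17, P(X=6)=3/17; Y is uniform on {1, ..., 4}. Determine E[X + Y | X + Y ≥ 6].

257/35

P(X + Y ≥ 6) = 35/68.
Summing (X+Y)·P(x,y) over outcomes with X + Y ≥ 6 gives 257/68.
E[X + Y | X + Y ≥ 6] = (257/68) / (35/68) = 257/35.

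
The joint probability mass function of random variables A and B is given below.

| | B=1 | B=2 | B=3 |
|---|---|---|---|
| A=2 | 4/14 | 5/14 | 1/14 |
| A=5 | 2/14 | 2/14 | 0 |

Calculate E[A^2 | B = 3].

P(B = 3) = 1/14.
Σ A^2·P over the event = 4·(1/14) = 2/7.
E[A^2 | B = 3] = (2/7) / (1/14) = 4.

4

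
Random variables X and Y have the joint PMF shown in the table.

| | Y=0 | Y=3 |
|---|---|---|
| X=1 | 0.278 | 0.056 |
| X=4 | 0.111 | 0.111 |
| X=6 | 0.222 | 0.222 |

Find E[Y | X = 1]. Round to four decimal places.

0.5030

P(X = 1) = 0.334.
Summing Y·P(X=x,Y=y) over the conditioning event gives 0.168.
E[Y | X = 1] = (0.168) / (0.334) = 0.5030.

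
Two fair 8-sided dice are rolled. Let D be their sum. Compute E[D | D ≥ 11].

38/3

P(D ≥ 11) = 21/64.
Σ over the event: 11·3/32 + 12·5/64 + 13·1/16 + 14·3/64 + 15·1/32 + 16·1/64 = 133/32.
E[D | D ≥ 11] = (133/32) / (21/64) = 38/3.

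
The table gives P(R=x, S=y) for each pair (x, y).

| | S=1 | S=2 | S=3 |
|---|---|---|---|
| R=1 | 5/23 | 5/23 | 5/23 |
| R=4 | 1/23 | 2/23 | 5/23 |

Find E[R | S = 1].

3/2

P(S = 1) = 6/23.
Σ R·P over the event = 1·(5/23) + 4·(1/23) = 9/23.
E[R | S = 1] = (9/23) / (6/23) = 3/2.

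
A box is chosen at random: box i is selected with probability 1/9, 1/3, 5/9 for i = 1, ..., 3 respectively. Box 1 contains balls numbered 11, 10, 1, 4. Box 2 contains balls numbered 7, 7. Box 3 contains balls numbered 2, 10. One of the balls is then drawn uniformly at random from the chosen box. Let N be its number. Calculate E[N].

E[N | box 1] = (11+10+1+4)/4 = 13/2.
E[N | box 2] = (7+7)/2 = 7.
E[N | box 3] = (2+10)/2 = 6.
By the law of total expectation,
E[N] = (1/9)·(13/2) + (1/3)·(7) + (5/9)·(6) = 115/18.

115/18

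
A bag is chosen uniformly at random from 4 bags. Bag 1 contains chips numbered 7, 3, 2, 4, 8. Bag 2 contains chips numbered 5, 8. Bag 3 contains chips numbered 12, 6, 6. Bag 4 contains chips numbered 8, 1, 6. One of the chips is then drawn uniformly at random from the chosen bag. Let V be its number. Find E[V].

243/40

E[V | bag 1] = (7+3+2+4+8)/5 = 24/5.
E[V | bag 2] = (5+8)/2 = 13/2.
E[V | bag 3] = (12+6+6)/3 = 8.
E[V | bag 4] = (8+1+6)/3 = 5.
E[V] = (1/4)·(24/5) + (1/4)·(13/2) + (1/4)·(8) + (1/4)·(5) = 243/40.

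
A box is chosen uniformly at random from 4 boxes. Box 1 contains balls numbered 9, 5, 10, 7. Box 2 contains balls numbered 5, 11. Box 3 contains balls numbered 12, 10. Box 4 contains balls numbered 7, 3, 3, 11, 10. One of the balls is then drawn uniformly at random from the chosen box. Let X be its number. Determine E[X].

671/80

E[X | box 1] = (9+5+10+7)/4 = 31/4.
E[X | box 2] = (5+11)/2 = 8.
E[X | box 3] = (12+10)/2 = 11.
E[X | box 4] = (7+3+3+11+10)/5 = 34/5.
By the law of total expectation,
E[X] = (1/4)·(31/4) + (1/4)·(8) + (1/4)·(11) + (1/4)·(34/5) = 671/80.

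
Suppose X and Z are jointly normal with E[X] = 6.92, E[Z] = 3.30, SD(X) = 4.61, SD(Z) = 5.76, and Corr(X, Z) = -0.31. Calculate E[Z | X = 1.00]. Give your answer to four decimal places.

The regression of Z on X has slope ρ·σ_Z/σ_X and passes through (μ_X, μ_Z).
E[Z | X=1.00] = 3.30 + (-0.31)·(5.76/4.61)·(1.00 − (6.92)) = 3.30 + (-0.38733)·(-5.92) = 5.5930.

5.5930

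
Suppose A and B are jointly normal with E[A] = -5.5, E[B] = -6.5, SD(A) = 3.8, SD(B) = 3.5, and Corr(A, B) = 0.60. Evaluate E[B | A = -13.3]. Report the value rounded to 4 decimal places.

-10.8105

For a bivariate normal, E[B | A=x] = μ_B + ρ·(σ_B/σ_A)·(x − μ_A).
E[B | A=-13.3] = -6.5 + (0.60)·(3.5/3.8)·(-13.3 − (-5.5)) = -6.5 + (0.55263)·(-7.8) = -10.8105.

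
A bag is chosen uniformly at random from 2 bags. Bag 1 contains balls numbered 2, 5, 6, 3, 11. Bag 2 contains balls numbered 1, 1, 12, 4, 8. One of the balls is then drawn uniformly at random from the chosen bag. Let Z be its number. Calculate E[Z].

E[Z | bag 1] = (2+5+6+3+11)/5 = 27/5.
E[Z | bag 2] = (1+1+12+4+8)/5 = 26/5.
By the law of total expectation,
E[Z] = (1/2)·(27/5) + (1/2)·(26/5) = 53/10.

53/10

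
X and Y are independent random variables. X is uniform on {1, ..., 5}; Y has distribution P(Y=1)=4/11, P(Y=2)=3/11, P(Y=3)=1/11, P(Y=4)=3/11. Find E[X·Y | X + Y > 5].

P(X + Y > 5) = 5/11.
Summing XY·P(x,y) over outcomes with X + Y > 5 gives 278/55.
E[X·Y | X + Y > 5] = (278/55) / (5/11) = 278/25.

278/25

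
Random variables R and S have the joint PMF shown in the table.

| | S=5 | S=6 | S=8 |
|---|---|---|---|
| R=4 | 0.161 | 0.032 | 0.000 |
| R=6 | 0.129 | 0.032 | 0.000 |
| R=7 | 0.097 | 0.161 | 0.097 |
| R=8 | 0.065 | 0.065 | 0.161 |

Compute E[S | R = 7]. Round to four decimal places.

P(R = 7) = 0.355.
Σ S·P over the event = 5·(0.097) + 6·(0.161) + 8·(0.097) = 2.227.
E[S | R = 7] = (2.227) / (0.355) = 6.2732.

6.2732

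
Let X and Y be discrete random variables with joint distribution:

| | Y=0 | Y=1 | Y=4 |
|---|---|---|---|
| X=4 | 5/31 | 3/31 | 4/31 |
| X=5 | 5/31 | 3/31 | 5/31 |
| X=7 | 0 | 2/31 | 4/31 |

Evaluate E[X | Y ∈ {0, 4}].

P(Y ∈ {0, 4}) = 23/31.
Σ X·P over the event = 4·(5/31) + 4·(4/31) + 5·(5/31) + 5·(5/31) + 7·(4/31) = 114/31.
E[X | Y ∈ {0, 4}] = (114/31) / (23/31) = 114/23.

114/23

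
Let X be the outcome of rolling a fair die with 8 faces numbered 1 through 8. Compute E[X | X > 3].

6

Given X > 3, X is equally likely to be any of {4, 5, 6, 7, 8}.
E[X | X > 3] = (4 + 5 + 6 + 7 + 8) / 5 = 6.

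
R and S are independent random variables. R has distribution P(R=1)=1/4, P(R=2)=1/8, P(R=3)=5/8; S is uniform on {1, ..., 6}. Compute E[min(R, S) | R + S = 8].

P(R + S = 8) = 1/8.
Summing min(R,S)·P(x,y) over outcomes with R + S = 8 gives 17/48.
E[min(R, S) | R + S = 8] = (17/48) / (1/8) = 17/6.

17/6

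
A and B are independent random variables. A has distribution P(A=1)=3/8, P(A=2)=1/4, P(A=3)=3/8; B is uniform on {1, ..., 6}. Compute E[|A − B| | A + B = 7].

3

P(A + B = 7) = 1/6.
Summing |A−B|·P(x,y) over outcomes with A + B = 7 gives 1/2.
E[|A − B| | A + B = 7] = (1/2) / (1/6) = 3.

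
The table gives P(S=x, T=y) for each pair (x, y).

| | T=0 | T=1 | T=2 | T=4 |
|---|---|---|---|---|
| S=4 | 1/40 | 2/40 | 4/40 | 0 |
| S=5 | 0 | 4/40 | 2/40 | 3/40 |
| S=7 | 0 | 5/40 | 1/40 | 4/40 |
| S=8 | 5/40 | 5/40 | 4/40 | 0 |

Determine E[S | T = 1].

103/16

P(T = 1) = 2/5.
Summing S·P(S=x,T=y) over the conditioning event gives 103/40.
E[S | T = 1] = (103/40) / (2/5) = 103/16.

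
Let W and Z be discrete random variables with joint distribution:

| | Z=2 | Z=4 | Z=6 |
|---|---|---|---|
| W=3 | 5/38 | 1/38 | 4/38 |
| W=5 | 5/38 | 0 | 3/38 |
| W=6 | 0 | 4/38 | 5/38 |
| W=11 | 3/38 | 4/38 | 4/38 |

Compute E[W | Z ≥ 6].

P(Z ≥ 6) = 8/19.
Σ W·P over the event = 3·(4/38) + 5·(3/38) + 6·(5/38) + 11·(4/38) = 101/38.
E[W | Z ≥ 6] = (101/38) / (8/19) = 101/16.

101/16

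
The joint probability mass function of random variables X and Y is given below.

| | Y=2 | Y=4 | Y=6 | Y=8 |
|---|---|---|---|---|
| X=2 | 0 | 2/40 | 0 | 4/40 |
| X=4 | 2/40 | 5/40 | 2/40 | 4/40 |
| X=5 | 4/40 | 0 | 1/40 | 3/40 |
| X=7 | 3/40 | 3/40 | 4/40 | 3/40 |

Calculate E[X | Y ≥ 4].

146/31

P(Y ≥ 4) = 31/40.
Summing X·P(X=x,Y=y) over the conditioning event gives 73/20.
E[X | Y ≥ 4] = (73/20) / (31/40) = 146/31.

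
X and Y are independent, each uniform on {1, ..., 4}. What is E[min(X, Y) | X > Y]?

5/3

P(X > Y) = 3/8.
Summing min(X,Y)·P(x,y) over outcomes with X > Y gives 5/8.
E[min(X, Y) | X > Y] = (5/8) / (3/8) = 5/3.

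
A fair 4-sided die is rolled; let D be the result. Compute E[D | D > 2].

Given D > 2, D is equally likely to be any of {3, 4}.
E[D | D > 2] = (3 + 4) / 2 = 7/2.

7/2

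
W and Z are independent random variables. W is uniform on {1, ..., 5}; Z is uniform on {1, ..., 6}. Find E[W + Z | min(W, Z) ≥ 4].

Outcomes with min(W, Z) ≥ 4: (4,4), (4,5), (4,6), (5,4), (5,5), (5,6), each with probability 1/30.
E[W + Z | min(W, Z) ≥ 4] = (8 + 9 + 10 + 9 + 10 + 11) / 6 = 19/2.

19/2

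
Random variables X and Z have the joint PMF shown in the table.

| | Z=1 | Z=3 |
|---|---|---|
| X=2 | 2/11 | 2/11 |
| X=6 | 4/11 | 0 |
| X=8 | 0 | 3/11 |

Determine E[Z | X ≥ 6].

P(X ≥ 6) = 7/11.
Σ Z·P over the event = 1·(4/11) + 3·(3/11) = 13/11.
E[Z | X ≥ 6] = (13/11) / (7/11) = 13/7.

13/7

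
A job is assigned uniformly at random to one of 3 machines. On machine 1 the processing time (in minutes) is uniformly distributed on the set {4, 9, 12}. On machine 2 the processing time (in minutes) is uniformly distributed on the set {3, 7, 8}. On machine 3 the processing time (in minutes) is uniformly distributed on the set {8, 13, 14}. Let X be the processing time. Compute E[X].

E[X | machine 1] = (4+9+12)/3 = 25/3.
E[X | machine 2] = (3+7+8)/3 = 6.
E[X | machine 3] = (8+13+14)/3 = 35/3.
By the law of total expectation,
E[X] = (1/3)·(25/3) + (1/3)·(6) + (1/3)·(35/3) = 26/3.

26/3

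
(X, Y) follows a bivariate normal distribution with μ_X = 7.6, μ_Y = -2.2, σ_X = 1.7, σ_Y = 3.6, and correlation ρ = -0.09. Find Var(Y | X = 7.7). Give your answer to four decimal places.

For a bivariate normal, Var(Y | X=x) = σ_Y²(1 − ρ²).
Var(Y | X=7.7) = (3.6)²·(1 − (-0.09)²) = 12.96·0.9919 = 12.8550.

12.8550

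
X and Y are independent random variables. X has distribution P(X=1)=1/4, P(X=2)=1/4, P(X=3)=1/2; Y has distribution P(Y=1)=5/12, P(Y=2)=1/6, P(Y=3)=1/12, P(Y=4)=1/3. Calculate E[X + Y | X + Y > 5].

46/7

P(X + Y > 5) = 7/24.
Summing (X+Y)·P(x,y) over outcomes with X + Y > 5 gives 23/12.
E[X + Y | X + Y > 5] = (23/12) / (7/24) = 46/7.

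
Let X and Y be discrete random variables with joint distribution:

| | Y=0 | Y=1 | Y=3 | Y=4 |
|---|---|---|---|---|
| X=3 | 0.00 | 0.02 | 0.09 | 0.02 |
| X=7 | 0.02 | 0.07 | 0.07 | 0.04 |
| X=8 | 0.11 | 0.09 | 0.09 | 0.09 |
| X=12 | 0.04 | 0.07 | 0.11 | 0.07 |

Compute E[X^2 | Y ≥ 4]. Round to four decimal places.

P(Y ≥ 4) = 0.22.
Σ X^2·P over the event = 9·(0.02) + 49·(0.04) + 64·(0.09) + 144·(0.07) = 17.98.
E[X^2 | Y ≥ 4] = (17.98) / (0.22) = 81.7273.

81.7273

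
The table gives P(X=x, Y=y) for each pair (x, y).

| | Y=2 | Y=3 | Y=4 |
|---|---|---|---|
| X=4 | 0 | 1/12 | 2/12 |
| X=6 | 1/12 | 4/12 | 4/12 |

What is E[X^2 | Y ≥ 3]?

P(Y ≥ 3) = 11/12.
Σ X^2·P over the event = 16·(1/12) + 16·(2/12) + 36·(4/12) + 36·(4/12) = 28.
E[X^2 | Y ≥ 3] = (28) / (11/12) = 336/11.

336/11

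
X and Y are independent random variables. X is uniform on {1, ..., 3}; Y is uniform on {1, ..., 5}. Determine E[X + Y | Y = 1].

P(Y = 1) = 1/5.
Summing (X+Y)·P(x,y) over outcomes with Y = 1 gives 3/5.
E[X + Y | Y = 1] = (3/5) / (1/5) = 3.

3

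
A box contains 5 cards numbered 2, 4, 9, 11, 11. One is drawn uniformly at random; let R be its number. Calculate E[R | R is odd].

31/3

P(R is odd) = 3/5.
Σ over the event: 9·1/5 + 11·2/5 = 31/5.
E[R | R is odd] = (31/5) / (3/5) = 31/3.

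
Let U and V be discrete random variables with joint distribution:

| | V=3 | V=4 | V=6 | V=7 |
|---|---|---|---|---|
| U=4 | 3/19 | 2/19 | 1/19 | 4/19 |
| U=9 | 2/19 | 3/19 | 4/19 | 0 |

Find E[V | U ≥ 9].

P(U ≥ 9) = 9/19.
Σ V·P over the event = 3·(2/19) + 4·(3/19) + 6·(4/19) = 42/19.
E[V | U ≥ 9] = (42/19) / (9/19) = 14/3.

14/3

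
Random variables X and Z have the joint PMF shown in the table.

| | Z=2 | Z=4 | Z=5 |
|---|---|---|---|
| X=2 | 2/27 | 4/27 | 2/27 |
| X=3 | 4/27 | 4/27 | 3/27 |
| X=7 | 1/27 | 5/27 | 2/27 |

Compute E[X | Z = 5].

27/7

P(Z = 5) = 7/27.
Σ X·P over the event = 2·(2/27) + 3·(3/27) + 7·(2/27) = 1.
E[X | Z = 5] = (1) / (7/27) = 27/7.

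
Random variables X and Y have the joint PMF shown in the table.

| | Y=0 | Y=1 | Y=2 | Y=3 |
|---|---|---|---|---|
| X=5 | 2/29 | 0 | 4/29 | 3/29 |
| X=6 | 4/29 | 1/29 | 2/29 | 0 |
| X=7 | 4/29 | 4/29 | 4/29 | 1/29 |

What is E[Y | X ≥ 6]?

1

P(X ≥ 6) = 20/29.
Σ Y·P over the event = 0·(4/29) + 1·(1/29) + 2·(2/29) + 0·(4/29) + 1·(4/29) + 2·(4/29) + 3·(1/29) = 20/29.
E[Y | X ≥ 6] = (20/29) / (20/29) = 1.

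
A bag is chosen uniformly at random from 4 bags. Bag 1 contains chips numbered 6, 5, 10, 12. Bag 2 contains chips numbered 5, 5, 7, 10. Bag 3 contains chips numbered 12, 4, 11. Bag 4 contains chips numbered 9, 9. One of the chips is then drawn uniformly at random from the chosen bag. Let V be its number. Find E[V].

E[V | bag 1] = (6+5+10+12)/4 = 33/4.
E[V | bag 2] = (5+5+7+10)/4 = 27/4.
E[V | bag 3] = (12+4+11)/3 = 9.
E[V | bag 4] = (9+9)/2 = 9.
By the law of total expectation,
E[V] = (1/4)·(33/4) + (1/4)·(27/4) + (1/4)·(9) + (1/4)·(9) = 33/4.

33/4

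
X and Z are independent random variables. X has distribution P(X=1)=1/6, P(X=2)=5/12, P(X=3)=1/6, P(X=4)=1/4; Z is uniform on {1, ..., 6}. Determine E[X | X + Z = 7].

5/2

P(X + Z = 7) = 1/6.
Summing X·P(x,y) over outcomes with X + Z = 7 gives 5/12.
E[X | X + Z = 7] = (5/12) / (1/6) = 5/2.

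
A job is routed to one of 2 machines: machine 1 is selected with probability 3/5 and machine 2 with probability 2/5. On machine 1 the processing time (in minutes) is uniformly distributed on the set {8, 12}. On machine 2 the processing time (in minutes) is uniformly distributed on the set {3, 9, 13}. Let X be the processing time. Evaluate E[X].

28/3

E[X | machine 1] = (8+12)/2 = 10.
E[X | machine 2] = (3+9+13)/3 = 25/3.
By the law of total expectation,
E[X] = (3/5)·(10) + (2/5)·(25/3) = 28/3.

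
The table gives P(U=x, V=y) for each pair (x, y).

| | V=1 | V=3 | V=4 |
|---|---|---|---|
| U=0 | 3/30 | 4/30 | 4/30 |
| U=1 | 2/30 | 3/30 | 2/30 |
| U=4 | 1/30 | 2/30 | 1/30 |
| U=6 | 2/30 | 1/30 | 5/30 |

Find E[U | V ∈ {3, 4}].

53/22

P(V ∈ {3, 4}) = 11/15.
Summing U·P(U=x,V=y) over the conditioning event gives 53/30.
E[U | V ∈ {3, 4}] = (53/30) / (11/15) = 53/22.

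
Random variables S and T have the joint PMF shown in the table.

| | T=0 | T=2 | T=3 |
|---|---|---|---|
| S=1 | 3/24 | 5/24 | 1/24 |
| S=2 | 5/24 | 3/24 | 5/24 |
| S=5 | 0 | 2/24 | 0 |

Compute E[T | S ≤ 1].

P(S ≤ 1) = 3/8.
Σ T·P over the event = 0·(3/24) + 2·(5/24) + 3·(1/24) = 13/24.
E[T | S ≤ 1] = (13/24) / (3/8) = 13/9.

13/9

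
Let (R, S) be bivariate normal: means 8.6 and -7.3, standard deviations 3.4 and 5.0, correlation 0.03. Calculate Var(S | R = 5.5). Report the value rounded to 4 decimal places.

24.9775

The conditional variance in a bivariate normal is σ_S²(1 − ρ²), independent of x.
Var(S | R=5.5) = (5.0)²·(1 − (0.03)²) = 25·0.9991 = 24.9775.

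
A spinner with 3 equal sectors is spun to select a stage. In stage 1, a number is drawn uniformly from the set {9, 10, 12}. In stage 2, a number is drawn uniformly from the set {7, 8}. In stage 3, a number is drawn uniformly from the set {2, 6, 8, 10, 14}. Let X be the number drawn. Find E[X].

155/18

E[X | stage 1] = (9+10+12)/3 = 31/3.
E[X | stage 2] = (7+8)/2 = 15/2.
E[X | stage 3] = (2+6+8+10+14)/5 = 8.
By the law of total expectation,
E[X] = (1/3)·(31/3) + (1/3)·(15/2) + (1/3)·(8) = 155/18.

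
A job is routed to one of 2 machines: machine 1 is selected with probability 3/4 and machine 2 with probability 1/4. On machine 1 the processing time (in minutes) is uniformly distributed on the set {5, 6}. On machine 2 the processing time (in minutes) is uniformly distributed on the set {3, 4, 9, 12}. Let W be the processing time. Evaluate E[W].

47/8

E[W | machine 1] = (5+6)/2 = 11/2.
E[W | machine 2] = (3+4+9+12)/4 = 7.
By the law of total expectation,
E[W] = (3/4)·(11/2) + (1/4)·(7) = 47/8.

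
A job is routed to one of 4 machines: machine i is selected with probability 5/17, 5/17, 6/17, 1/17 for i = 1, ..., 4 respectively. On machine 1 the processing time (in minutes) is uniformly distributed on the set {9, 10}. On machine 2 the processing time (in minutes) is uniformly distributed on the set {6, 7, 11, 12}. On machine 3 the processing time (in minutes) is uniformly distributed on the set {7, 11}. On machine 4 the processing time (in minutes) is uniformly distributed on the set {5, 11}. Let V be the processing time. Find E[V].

309/34

E[V | machine 1] = (9+10)/2 = 19/2.
E[V | machine 2] = (6+7+11+12)/4 = 9.
E[V | machine 3] = (7+11)/2 = 9.
E[V | machine 4] = (5+11)/2 = 8.
By the law of total expectation,
E[V] = (5/17)·(19/2) + (5/17)·(9) + (6/17)·(9) + (1/17)·(8) = 309/34.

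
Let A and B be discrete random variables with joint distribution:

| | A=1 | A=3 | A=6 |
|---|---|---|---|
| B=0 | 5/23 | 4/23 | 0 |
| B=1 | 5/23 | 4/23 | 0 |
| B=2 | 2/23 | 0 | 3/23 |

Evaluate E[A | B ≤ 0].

17/9

P(B ≤ 0) = 9/23.
Σ A·P over the event = 1·(5/23) + 3·(4/23) = 17/23.
E[A | B ≤ 0] = (17/23) / (9/23) = 17/9.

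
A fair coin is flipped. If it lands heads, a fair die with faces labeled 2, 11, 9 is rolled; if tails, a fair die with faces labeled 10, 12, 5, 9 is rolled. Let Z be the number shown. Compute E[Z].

E[Z | heads] = (2+11+9)/3 = 22/3.
E[Z | tails] = (10+12+5+9)/4 = 9.
E[Z] = (1/2)·(22/3) + (1/2)·(9) = 49/6.

49/6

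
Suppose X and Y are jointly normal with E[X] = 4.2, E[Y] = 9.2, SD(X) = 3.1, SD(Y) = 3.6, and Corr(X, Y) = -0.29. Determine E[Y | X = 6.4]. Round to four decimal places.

8.4591

The regression of Y on X has slope ρ·σ_Y/σ_X and passes through (μ_X, μ_Y).
E[Y | X=6.4] = 9.2 + (-0.29)·(3.6/3.1)·(6.4 − (4.2)) = 9.2 + (-0.33677)·(2.2) = 8.4591.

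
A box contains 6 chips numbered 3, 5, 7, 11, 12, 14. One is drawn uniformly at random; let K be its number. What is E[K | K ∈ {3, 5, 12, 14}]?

P(K ∈ {3, 5, 12, 14}) = 2/3.
Σ over the event: 3·1/6 + 5·1/6 + 12·1/6 + 14·1/6 = 17/3.
E[K | K ∈ {3, 5, 12, 14}] = (17/3) / (2/3) = 17/2.

17/2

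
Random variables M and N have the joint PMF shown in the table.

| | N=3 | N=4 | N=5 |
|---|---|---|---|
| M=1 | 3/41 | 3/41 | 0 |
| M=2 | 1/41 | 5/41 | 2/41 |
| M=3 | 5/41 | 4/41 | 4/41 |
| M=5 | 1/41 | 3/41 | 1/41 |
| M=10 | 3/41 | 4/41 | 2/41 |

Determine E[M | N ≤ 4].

135/32

P(N ≤ 4) = 32/41.
Summing M·P(M=x,N=y) over the conditioning event gives 135/41.
E[M | N ≤ 4] = (135/41) / (32/41) = 135/32.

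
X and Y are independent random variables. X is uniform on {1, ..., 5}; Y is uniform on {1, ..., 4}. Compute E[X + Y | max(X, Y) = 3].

24/5

Outcomes with max(X, Y) = 3: (1,3), (2,3), (3,1), (3,2), (3,3), each with probability 1/20.
E[X + Y | max(X, Y) = 3] = (4 + 5 + 4 + 5 + 6) / 5 = 24/5.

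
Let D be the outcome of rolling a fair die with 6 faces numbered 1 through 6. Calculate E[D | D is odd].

3

Given D is odd, D is equally likely to be any of {1, 3, 5}.
E[D | D is odd] = (1 + 3 + 5) / 3 = 3.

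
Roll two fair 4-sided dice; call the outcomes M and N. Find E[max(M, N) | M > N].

10/3

P(M > N) = 3/8.
Summing max(M,N)·P(x,y) over outcomes with M > N gives 5/4.
E[max(M, N) | M > N] = (5/4) / (3/8) = 10/3.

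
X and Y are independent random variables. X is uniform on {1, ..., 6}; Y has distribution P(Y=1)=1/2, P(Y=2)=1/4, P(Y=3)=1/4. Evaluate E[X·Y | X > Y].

121/17

P(X > Y) = 17/24.
Summing XY·P(x,y) over outcomes with X > Y gives 121/24.
E[X·Y | X > Y] = (121/24) / (17/24) = 121/17.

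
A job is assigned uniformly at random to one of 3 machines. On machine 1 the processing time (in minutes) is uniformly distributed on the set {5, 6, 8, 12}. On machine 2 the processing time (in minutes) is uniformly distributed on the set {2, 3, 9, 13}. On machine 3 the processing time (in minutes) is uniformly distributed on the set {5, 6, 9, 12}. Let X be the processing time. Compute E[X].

15/2

E[X | machine 1] = (5+6+8+12)/4 = 31/4.
E[X | machine 2] = (2+3+9+13)/4 = 27/4.
E[X | machine 3] = (5+6+9+12)/4 = 8.
E[X] = (1/3)·(31/4) + (1/3)·(27/4) + (1/3)·(8) = 15/2.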